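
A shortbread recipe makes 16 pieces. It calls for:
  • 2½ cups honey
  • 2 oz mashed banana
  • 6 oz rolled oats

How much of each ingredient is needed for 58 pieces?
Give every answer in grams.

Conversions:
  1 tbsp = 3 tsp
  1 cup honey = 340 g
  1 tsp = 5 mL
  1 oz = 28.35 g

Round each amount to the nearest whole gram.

honey: 3081 g; mashed banana: 206 g; rolled oats: 617 g

Scaling factor: 58/16 = 29/8 = 3.625.
honey: 2.5 cup × 29/8 × 340 g/cup ≈ 3081 g
mashed banana: 2 oz × 29/8 × 28.35 g/oz ≈ 206 g
rolled oats: 6 oz × 29/8 × 28.35 g/oz ≈ 617 g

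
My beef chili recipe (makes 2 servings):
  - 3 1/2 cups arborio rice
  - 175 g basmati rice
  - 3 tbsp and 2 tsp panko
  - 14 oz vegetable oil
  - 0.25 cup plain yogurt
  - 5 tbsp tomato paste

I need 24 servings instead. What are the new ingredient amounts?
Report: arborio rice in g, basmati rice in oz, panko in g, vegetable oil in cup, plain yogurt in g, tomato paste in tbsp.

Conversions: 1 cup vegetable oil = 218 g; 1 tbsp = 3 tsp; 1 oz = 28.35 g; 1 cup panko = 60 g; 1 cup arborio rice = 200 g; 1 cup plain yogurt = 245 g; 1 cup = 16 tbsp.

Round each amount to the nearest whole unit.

arborio rice: 8400 g; basmati rice: 74 oz; panko: 165 g; vegetable oil: 22 cup; plain yogurt: 735 g; tomato paste: 60 tbsp

Scaling factor: 24/2 = 12.
arborio rice: 3.5 cup × 12 × 200 g/cup = 8400 g
basmati rice: 175 g × 12 ÷ 28.35 g/oz ≈ 74 oz
panko: (3 tbsp + 2 tsp = 11/3 tbsp) × 12 ÷ 16 tbsp/cup × 60 g/cup = 165 g
vegetable oil: 14 oz × 12 × 28.35 g/oz ÷ 218 g/cup ≈ 22 cup
plain yogurt: 0.25 cup × 12 × 245 g/cup = 735 g
tomato paste: 5 tbsp × 12 = 60 tbsp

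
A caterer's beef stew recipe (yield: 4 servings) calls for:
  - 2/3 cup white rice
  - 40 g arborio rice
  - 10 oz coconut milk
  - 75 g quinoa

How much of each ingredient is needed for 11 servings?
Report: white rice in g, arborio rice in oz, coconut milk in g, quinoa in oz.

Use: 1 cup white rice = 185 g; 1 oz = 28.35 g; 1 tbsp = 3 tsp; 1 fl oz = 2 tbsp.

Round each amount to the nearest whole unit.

Scaling factor: 11/4 = 2.75.
white rice: 2/3 cup × 11/4 × 185 g/cup ≈ 339 g
arborio rice: 40 g × 11/4 ÷ 28.35 g/oz ≈ 4 oz
coconut milk: 10 oz × 11/4 × 28.35 g/oz ≈ 780 g
quinoa: 75 g × 11/4 ÷ 28.35 g/oz ≈ 7 oz

white rice: 339 g; arborio rice: 4 oz; coconut milk: 780 g; quinoa: 7 oz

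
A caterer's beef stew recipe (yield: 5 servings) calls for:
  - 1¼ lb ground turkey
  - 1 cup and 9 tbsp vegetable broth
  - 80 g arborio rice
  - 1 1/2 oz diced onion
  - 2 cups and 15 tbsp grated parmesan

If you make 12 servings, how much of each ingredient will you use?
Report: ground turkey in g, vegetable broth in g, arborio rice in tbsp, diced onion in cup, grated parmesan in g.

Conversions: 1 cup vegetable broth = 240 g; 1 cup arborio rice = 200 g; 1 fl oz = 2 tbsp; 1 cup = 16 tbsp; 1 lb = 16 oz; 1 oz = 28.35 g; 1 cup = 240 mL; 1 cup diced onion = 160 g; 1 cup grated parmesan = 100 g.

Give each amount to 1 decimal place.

Scaling factor: 12/5 = 2.4.
ground turkey: 1.25 lb × 12/5 × 16 oz/lb × 28.35 g/oz = 1360.8 g
vegetable broth: (1 cup + 9 tbsp = 1.5625 cup) × 12/5 × 240 g/cup = 900.0 g
arborio rice: 80 g × 12/5 ÷ 200 g/cup × 16 tbsp/cup ≈ 15.4 tbsp
diced onion: 1.5 oz × 12/5 × 28.35 g/oz ÷ 160 g/cup ≈ 0.6 cup
grated parmesan: (2 cup + 15 tbsp = 2.9375 cup) × 12/5 × 100 g/cup = 705.0 g

ground turkey: 1360.8 g; vegetable broth: 900.0 g; arborio rice: 15.4 tbsp; diced onion: 0.6 cup; grated parmesan: 705.0 g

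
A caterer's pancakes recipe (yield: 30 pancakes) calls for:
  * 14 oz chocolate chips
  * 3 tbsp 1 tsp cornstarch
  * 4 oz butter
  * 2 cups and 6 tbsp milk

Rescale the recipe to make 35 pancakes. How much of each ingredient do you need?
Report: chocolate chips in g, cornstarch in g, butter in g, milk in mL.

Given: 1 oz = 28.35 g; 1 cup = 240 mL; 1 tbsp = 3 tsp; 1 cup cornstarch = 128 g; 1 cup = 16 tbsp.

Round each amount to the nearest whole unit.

chocolate chips: 463 g; cornstarch: 31 g; butter: 132 g; milk: 665 mL

Scaling factor: 35/30 = 7/6.
chocolate chips: 14 oz × 7/6 × 28.35 g/oz ≈ 463 g
cornstarch: (3 tbsp + 1 tsp = 10/3 tbsp) × 7/6 ÷ 16 tbsp/cup × 128 g/cup ≈ 31 g
butter: 4 oz × 7/6 × 28.35 g/oz ≈ 132 g
milk: (2 cup + 6 tbsp = 2.375 cup) × 7/6 × 240 mL/cup = 665 mL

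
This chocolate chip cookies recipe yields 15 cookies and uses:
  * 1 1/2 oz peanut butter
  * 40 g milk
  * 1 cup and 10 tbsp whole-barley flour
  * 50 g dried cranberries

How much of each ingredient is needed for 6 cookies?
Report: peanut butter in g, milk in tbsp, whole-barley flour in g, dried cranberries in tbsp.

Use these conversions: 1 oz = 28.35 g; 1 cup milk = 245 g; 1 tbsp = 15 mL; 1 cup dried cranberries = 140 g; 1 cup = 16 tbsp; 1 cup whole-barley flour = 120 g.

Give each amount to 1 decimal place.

peanut butter: 17.0 g; milk: 1.0 tbsp; whole-barley flour: 78.0 g; dried cranberries: 2.3 tbsp

Scaling factor: 6/15 = 2/5 = 0.4.
peanut butter: 1.5 oz × 2/5 × 28.35 g/oz ≈ 17.0 g
milk: 40 g × 2/5 ÷ 245 g/cup × 16 tbsp/cup ≈ 1.0 tbsp
whole-barley flour: (1 cup + 10 tbsp = 1.625 cup) × 2/5 × 120 g/cup = 78.0 g
dried cranberries: 50 g × 2/5 ÷ 140 g/cup × 16 tbsp/cup ≈ 2.3 tbsp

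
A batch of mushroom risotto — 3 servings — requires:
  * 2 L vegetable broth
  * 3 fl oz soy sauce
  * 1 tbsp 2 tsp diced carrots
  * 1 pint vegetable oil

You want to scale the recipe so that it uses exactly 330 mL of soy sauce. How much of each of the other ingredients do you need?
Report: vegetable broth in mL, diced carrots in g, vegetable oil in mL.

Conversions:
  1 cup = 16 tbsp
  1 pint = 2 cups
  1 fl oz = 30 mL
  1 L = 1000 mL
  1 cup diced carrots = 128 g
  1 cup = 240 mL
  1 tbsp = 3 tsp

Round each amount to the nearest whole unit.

vegetable broth: 7333 mL; diced carrots: 49 g; vegetable oil: 1760 mL

The original recipe has 90 mL of soy sauce, so the scaling factor is 330 ÷ 90 = 11/3.
vegetable broth: 2 L × 11/3 × 1000 mL/L ≈ 7333 mL
diced carrots: (1 tbsp + 2 tsp = 5/3 tbsp) × 11/3 ÷ 16 tbsp/cup × 128 g/cup ≈ 49 g
vegetable oil: 1 pint × 11/3 × 2 cup/pint × 240 mL/cup = 1760 mL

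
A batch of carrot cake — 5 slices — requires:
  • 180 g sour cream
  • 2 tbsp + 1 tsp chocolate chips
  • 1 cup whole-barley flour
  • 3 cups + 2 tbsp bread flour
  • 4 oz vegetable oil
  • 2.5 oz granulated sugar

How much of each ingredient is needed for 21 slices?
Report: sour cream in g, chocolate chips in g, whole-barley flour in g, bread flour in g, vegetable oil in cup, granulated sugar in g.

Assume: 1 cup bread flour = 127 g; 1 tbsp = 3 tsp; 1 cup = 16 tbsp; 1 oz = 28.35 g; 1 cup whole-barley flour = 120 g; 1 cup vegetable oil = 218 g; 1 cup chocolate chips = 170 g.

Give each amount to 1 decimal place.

Scaling factor: 21/5 = 4.2.
sour cream: 180 g × 21/5 = 756.0 g
chocolate chips: (2 tbsp + 1 tsp = 7/3 tbsp) × 21/5 ÷ 16 tbsp/cup × 170 g/cup ≈ 104.1 g
whole-barley flour: 1 cup × 21/5 × 120 g/cup = 504.0 g
bread flour: (3 cup + 2 tbsp = 3.125 cup) × 21/5 × 127 g/cup ≈ 1666.9 g
vegetable oil: 4 oz × 21/5 × 28.35 g/oz ÷ 218 g/cup ≈ 2.2 cup
granulated sugar: 2.5 oz × 21/5 × 28.35 g/oz ≈ 297.7 g

sour cream: 756.0 g; chocolate chips: 104.1 g; whole-barley flour: 504.0 g; bread flour: 1666.9 g; vegetable oil: 2.2 cup; granulated sugar: 297.7 g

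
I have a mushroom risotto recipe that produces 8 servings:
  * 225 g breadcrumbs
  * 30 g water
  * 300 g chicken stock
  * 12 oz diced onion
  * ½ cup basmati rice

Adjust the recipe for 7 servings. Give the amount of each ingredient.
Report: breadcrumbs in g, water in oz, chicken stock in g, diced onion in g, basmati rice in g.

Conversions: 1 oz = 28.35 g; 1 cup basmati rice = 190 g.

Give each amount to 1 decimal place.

breadcrumbs: 196.9 g; water: 0.9 oz; chicken stock: 262.5 g; diced onion: 297.7 g; basmati rice: 83.1 g

Scaling factor: 7/8 = 0.875.
breadcrumbs: 225 g × 7/8 ≈ 196.9 g
water: 30 g × 7/8 ÷ 28.35 g/oz ≈ 0.9 oz
chicken stock: 300 g × 7/8 = 262.5 g
diced onion: 12 oz × 7/8 × 28.35 g/oz ≈ 297.7 g
basmati rice: 0.5 cup × 7/8 × 190 g/cup ≈ 83.1 g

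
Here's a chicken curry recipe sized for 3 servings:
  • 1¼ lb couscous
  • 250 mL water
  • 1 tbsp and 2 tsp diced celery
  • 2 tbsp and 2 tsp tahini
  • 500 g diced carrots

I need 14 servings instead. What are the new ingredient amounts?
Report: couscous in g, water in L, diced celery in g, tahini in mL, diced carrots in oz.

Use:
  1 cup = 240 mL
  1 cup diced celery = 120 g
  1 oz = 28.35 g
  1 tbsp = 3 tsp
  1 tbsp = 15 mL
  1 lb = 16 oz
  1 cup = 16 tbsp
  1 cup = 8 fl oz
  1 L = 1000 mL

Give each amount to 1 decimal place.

Scaling factor: 14/3.
couscous: 1.25 lb × 14/3 × 16 oz/lb × 28.35 g/oz = 2646.0 g
water: 250 mL × 14/3 ÷ 1000 mL/L ≈ 1.2 L
diced celery: (1 tbsp + 2 tsp = 5/3 tbsp) × 14/3 ÷ 16 tbsp/cup × 120 g/cup ≈ 58.3 g
tahini: (2 tbsp + 2 tsp = 8/3 tbsp) × 14/3 × 15 mL/tbsp ≈ 186.7 mL
diced carrots: 500 g × 14/3 ÷ 28.35 g/oz ≈ 82.3 oz

couscous: 2646.0 g; water: 1.2 L; diced celery: 58.3 g; tahini: 186.7 mL; diced carrots: 82.3 oz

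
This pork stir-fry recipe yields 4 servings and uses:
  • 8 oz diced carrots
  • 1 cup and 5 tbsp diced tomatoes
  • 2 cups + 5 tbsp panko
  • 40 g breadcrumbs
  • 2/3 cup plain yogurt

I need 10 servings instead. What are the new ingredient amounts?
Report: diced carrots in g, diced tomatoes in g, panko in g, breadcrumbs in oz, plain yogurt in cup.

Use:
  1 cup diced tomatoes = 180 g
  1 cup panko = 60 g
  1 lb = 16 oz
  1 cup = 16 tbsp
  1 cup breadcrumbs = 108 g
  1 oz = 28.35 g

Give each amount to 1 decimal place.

Scaling factor: 10/4 = 5/2 = 2.5.
diced carrots: 8 oz × 5/2 × 28.35 g/oz = 567.0 g
diced tomatoes: (1 cup + 5 tbsp = 1.3125 cup) × 5/2 × 180 g/cup ≈ 590.6 g
panko: (2 cup + 5 tbsp = 2.3125 cup) × 5/2 × 60 g/cup ≈ 346.9 g
breadcrumbs: 40 g × 5/2 ÷ 28.35 g/oz ≈ 3.5 oz
plain yogurt: 2/3 cup × 5/2 ≈ 1.7 cup

diced carrots: 567.0 g; diced tomatoes: 590.6 g; panko: 346.9 g; breadcrumbs: 3.5 oz; plain yogurt: 1.7 cup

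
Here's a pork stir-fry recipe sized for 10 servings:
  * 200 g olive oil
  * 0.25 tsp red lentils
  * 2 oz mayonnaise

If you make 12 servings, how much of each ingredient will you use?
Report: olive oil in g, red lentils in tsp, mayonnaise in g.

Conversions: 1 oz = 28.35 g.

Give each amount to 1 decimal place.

olive oil: 240.0 g; red lentils: 0.3 tsp; mayonnaise: 68.0 g

Scaling factor: 12/10 = 6/5 = 1.2.
olive oil: 200 g × 6/5 = 240.0 g
red lentils: 0.25 tsp × 6/5 = 0.3 tsp
mayonnaise: 2 oz × 6/5 × 28.35 g/oz ≈ 68.0 g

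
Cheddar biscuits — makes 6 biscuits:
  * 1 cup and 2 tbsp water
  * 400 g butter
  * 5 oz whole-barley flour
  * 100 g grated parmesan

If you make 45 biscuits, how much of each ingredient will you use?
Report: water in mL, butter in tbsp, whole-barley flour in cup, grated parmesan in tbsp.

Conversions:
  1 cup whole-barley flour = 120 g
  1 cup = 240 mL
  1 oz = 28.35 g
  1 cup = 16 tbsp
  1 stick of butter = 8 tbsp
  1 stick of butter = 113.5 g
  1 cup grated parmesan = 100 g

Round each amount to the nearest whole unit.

Scaling factor: 45/6 = 15/2 = 7.5.
water: (1 cup + 2 tbsp = 1.125 cup) × 15/2 × 240 mL/cup = 2025 mL
butter: 400 g × 15/2 ÷ 113.5 g/stick × 8 tbsp/stick ≈ 211 tbsp
whole-barley flour: 5 oz × 15/2 × 28.35 g/oz ÷ 120 g/cup ≈ 9 cup
grated parmesan: 100 g × 15/2 ÷ 100 g/cup × 16 tbsp/cup = 120 tbsp

water: 2025 mL; butter: 211 tbsp; whole-barley flour: 9 cup; grated parmesan: 120 tbsp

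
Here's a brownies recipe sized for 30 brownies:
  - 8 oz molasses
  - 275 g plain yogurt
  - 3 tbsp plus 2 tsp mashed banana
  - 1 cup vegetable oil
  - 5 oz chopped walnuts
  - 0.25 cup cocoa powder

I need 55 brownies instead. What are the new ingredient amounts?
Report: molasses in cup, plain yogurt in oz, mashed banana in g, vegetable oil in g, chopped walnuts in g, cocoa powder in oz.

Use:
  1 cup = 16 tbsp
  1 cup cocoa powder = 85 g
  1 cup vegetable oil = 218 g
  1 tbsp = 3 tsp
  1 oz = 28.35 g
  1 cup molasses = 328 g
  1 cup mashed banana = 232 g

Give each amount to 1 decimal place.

molasses: 1.3 cup; plain yogurt: 17.8 oz; mashed banana: 97.5 g; vegetable oil: 399.7 g; chopped walnuts: 259.9 g; cocoa powder: 1.4 oz

Scaling factor: 55/30 = 11/6.
molasses: 8 oz × 11/6 × 28.35 g/oz ÷ 328 g/cup ≈ 1.3 cup
plain yogurt: 275 g × 11/6 ÷ 28.35 g/oz ≈ 17.8 oz
mashed banana: (3 tbsp + 2 tsp = 11/3 tbsp) × 11/6 ÷ 16 tbsp/cup × 232 g/cup ≈ 97.5 g
vegetable oil: 1 cup × 11/6 × 218 g/cup ≈ 399.7 g
chopped walnuts: 5 oz × 11/6 × 28.35 g/oz ≈ 259.9 g
cocoa powder: 0.25 cup × 11/6 × 85 g/cup ÷ 28.35 g/oz ≈ 1.4 oz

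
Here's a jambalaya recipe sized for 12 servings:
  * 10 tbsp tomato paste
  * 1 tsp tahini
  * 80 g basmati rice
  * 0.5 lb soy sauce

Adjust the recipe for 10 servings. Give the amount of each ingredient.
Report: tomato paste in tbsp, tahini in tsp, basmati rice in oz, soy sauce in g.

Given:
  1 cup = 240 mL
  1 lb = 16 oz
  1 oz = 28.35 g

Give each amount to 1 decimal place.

tomato paste: 8.3 tbsp; tahini: 0.8 tsp; basmati rice: 2.4 oz; soy sauce: 189.0 g

Scaling factor: 10/12 = 5/6.
tomato paste: 10 tbsp × 5/6 ≈ 8.3 tbsp
tahini: 1 tsp × 5/6 ≈ 0.8 tsp
basmati rice: 80 g × 5/6 ÷ 28.35 g/oz ≈ 2.4 oz
soy sauce: 0.5 lb × 5/6 × 16 oz/lb × 28.35 g/oz = 189.0 g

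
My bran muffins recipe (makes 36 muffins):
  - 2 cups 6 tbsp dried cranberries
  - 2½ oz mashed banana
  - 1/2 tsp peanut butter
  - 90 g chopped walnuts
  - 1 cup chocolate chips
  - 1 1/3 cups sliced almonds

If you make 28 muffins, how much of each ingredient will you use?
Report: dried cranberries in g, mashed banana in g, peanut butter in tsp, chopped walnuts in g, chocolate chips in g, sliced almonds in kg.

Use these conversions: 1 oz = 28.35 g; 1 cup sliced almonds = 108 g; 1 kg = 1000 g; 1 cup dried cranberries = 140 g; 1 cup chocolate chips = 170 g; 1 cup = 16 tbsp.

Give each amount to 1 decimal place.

dried cranberries: 258.6 g; mashed banana: 55.1 g; peanut butter: 0.4 tsp; chopped walnuts: 70.0 g; chocolate chips: 132.2 g; sliced almonds: 0.1 kg

Scaling factor: 28/36 = 7/9.
dried cranberries: (2 cup + 6 tbsp = 2.375 cup) × 7/9 × 140 g/cup ≈ 258.6 g
mashed banana: 2.5 oz × 7/9 × 28.35 g/oz ≈ 55.1 g
peanut butter: 0.5 tsp × 7/9 ≈ 0.4 tsp
chopped walnuts: 90 g × 7/9 = 70.0 g
chocolate chips: 1 cup × 7/9 × 170 g/cup ≈ 132.2 g
sliced almonds: 4/3 cup × 7/9 × 108 g/cup ÷ 1000 g/kg ≈ 0.1 kg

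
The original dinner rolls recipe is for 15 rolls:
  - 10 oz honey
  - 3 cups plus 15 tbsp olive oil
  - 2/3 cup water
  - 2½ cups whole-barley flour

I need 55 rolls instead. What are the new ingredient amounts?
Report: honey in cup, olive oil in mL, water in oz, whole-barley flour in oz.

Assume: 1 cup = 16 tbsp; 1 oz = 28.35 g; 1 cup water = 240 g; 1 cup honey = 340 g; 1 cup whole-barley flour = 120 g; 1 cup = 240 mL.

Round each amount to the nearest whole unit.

honey: 3 cup; olive oil: 3465 mL; water: 21 oz; whole-barley flour: 39 oz

Scaling factor: 55/15 = 11/3.
honey: 10 oz × 11/3 × 28.35 g/oz ÷ 340 g/cup ≈ 3 cup
olive oil: (3 cup + 15 tbsp = 3.9375 cup) × 11/3 × 240 mL/cup = 3465 mL
water: 2/3 cup × 11/3 × 240 g/cup ÷ 28.35 g/oz ≈ 21 oz
whole-barley flour: 2.5 cup × 11/3 × 120 g/cup ÷ 28.35 g/oz ≈ 39 oz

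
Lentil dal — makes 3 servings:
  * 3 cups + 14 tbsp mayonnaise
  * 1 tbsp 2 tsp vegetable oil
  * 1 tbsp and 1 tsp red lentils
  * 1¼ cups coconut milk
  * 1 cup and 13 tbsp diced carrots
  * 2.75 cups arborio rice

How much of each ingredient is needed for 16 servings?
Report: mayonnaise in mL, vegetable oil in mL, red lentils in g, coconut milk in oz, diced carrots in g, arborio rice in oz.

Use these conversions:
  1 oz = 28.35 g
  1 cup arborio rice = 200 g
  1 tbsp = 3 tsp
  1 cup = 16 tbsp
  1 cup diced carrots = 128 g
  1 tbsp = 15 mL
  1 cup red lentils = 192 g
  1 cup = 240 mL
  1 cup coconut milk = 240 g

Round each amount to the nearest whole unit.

Scaling factor: 16/3.
mayonnaise: (3 cup + 14 tbsp = 3.875 cup) × 16/3 × 240 mL/cup = 4960 mL
vegetable oil: (1 tbsp + 2 tsp = 5/3 tbsp) × 16/3 × 15 mL/tbsp ≈ 133 mL
red lentils: (1 tbsp + 1 tsp = 4/3 tbsp) × 16/3 ÷ 16 tbsp/cup × 192 g/cup ≈ 85 g
coconut milk: 1.25 cup × 16/3 × 240 g/cup ÷ 28.35 g/oz ≈ 56 oz
diced carrots: (1 cup + 13 tbsp = 1.8125 cup) × 16/3 × 128 g/cup ≈ 1237 g
arborio rice: 2.75 cup × 16/3 × 200 g/cup ÷ 28.35 g/oz ≈ 103 oz

mayonnaise: 4960 mL; vegetable oil: 133 mL; red lentils: 85 g; coconut milk: 56 oz; diced carrots: 1237 g; arborio rice: 103 oz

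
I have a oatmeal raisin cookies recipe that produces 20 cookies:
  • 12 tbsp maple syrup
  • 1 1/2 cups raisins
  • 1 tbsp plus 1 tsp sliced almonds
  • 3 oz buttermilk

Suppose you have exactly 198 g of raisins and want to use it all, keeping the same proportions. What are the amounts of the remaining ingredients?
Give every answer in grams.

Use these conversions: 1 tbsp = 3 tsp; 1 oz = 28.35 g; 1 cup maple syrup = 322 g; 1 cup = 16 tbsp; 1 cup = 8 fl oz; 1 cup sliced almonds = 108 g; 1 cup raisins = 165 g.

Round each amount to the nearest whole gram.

maple syrup: 193 g; sliced almonds: 7 g; buttermilk: 68 g

The original recipe has 247.5 g of raisins, so the scaling factor is 198 ÷ 247.5 = 4/5 = 0.8.
maple syrup: 12 tbsp × 4/5 ÷ 16 tbsp/cup × 322 g/cup ≈ 193 g
sliced almonds: (1 tbsp + 1 tsp = 4/3 tbsp) × 4/5 ÷ 16 tbsp/cup × 108 g/cup ≈ 7 g
buttermilk: 3 oz × 4/5 × 28.35 g/oz ≈ 68 g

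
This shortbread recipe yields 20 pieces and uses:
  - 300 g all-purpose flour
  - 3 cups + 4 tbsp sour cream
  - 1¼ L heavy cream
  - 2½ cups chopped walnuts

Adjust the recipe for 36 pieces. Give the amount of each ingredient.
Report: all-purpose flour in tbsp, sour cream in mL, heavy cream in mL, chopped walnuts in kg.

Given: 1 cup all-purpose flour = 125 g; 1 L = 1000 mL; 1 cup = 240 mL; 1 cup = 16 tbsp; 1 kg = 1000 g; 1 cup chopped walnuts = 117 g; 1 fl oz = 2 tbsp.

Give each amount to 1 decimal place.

Scaling factor: 36/20 = 9/5 = 1.8.
all-purpose flour: 300 g × 9/5 ÷ 125 g/cup × 16 tbsp/cup ≈ 69.1 tbsp
sour cream: (3 cup + 4 tbsp = 3.25 cup) × 9/5 × 240 mL/cup = 1404.0 mL
heavy cream: 1.25 L × 9/5 × 1000 mL/L = 2250.0 mL
chopped walnuts: 2.5 cup × 9/5 × 117 g/cup ÷ 1000 g/kg ≈ 0.5 kg

all-purpose flour: 69.1 tbsp; sour cream: 1404.0 mL; heavy cream: 2250.0 mL; chopped walnuts: 0.5 kg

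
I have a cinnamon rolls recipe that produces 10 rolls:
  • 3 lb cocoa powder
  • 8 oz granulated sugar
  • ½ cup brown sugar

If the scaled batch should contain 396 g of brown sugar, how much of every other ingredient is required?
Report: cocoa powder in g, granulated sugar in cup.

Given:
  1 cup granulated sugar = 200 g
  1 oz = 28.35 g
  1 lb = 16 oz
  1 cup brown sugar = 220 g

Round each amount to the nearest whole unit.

cocoa powder: 4899 g; granulated sugar: 4 cup

The original recipe has 110 g of brown sugar, so the scaling factor is 396 ÷ 110 = 18/5 = 3.6.
cocoa powder: 3 lb × 18/5 × 16 oz/lb × 28.35 g/oz ≈ 4899 g
granulated sugar: 8 oz × 18/5 × 28.35 g/oz ÷ 200 g/cup ≈ 4 cup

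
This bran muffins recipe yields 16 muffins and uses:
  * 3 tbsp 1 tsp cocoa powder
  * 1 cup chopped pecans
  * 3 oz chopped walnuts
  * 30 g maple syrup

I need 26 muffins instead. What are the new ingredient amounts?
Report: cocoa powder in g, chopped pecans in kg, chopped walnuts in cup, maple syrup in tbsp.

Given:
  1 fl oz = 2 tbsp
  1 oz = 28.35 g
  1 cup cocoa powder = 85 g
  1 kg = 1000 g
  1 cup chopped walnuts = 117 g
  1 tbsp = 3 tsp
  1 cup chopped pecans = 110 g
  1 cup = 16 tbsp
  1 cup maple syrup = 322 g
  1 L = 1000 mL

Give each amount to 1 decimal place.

Scaling factor: 26/16 = 13/8 = 1.625.
cocoa powder: (3 tbsp + 1 tsp = 10/3 tbsp) × 13/8 ÷ 16 tbsp/cup × 85 g/cup ≈ 28.8 g
chopped pecans: 1 cup × 13/8 × 110 g/cup ÷ 1000 g/kg ≈ 0.2 kg
chopped walnuts: 3 oz × 13/8 × 28.35 g/oz ÷ 117 g/cup ≈ 1.2 cup
maple syrup: 30 g × 13/8 ÷ 322 g/cup × 16 tbsp/cup ≈ 2.4 tbsp

cocoa powder: 28.8 g; chopped pecans: 0.2 kg; chopped walnuts: 1.2 cup; maple syrup: 2.4 tbsp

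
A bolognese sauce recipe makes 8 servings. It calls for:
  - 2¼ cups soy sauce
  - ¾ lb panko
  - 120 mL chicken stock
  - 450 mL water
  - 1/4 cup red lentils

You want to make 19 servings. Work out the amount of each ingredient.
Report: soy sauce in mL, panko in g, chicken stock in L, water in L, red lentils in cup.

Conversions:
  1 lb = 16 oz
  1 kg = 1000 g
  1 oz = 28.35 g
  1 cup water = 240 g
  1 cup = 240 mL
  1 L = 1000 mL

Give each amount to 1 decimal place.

Scaling factor: 19/8 = 2.375.
soy sauce: 2.25 cup × 19/8 × 240 mL/cup = 1282.5 mL
panko: 0.75 lb × 19/8 × 16 oz/lb × 28.35 g/oz ≈ 808.0 g
chicken stock: 120 mL × 19/8 ÷ 1000 mL/L ≈ 0.3 L
water: 450 mL × 19/8 ÷ 1000 mL/L ≈ 1.1 L
red lentils: 0.25 cup × 19/8 ≈ 0.6 cup

soy sauce: 1282.5 mL; panko: 808.0 g; chicken stock: 0.3 L; water: 1.1 L; red lentils: 0.6 cup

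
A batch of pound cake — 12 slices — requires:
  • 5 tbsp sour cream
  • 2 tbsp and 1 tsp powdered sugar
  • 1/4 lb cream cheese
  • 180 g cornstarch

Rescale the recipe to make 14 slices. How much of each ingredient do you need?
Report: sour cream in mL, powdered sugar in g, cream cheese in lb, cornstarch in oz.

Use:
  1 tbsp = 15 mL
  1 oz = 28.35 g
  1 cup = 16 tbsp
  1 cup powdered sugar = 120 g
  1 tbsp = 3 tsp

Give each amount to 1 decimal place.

Scaling factor: 14/12 = 7/6.
sour cream: 5 tbsp × 7/6 × 15 mL/tbsp = 87.5 mL
powdered sugar: (2 tbsp + 1 tsp = 7/3 tbsp) × 7/6 ÷ 16 tbsp/cup × 120 g/cup ≈ 20.4 g
cream cheese: 0.25 lb × 7/6 ≈ 0.3 lb
cornstarch: 180 g × 7/6 ÷ 28.35 g/oz ≈ 7.4 oz

sour cream: 87.5 mL; powdered sugar: 20.4 g; cream cheese: 0.3 lb; cornstarch: 7.4 oz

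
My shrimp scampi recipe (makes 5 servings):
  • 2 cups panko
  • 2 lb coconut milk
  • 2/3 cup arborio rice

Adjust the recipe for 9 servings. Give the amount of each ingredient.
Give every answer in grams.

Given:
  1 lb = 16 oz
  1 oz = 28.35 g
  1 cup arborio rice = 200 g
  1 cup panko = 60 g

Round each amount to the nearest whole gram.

panko: 216 g; coconut milk: 1633 g; arborio rice: 240 g

Scaling factor: 9/5 = 1.8.
panko: 2 cup × 9/5 × 60 g/cup = 216 g
coconut milk: 2 lb × 9/5 × 16 oz/lb × 28.35 g/oz ≈ 1633 g
arborio rice: 2/3 cup × 9/5 × 200 g/cup = 240 g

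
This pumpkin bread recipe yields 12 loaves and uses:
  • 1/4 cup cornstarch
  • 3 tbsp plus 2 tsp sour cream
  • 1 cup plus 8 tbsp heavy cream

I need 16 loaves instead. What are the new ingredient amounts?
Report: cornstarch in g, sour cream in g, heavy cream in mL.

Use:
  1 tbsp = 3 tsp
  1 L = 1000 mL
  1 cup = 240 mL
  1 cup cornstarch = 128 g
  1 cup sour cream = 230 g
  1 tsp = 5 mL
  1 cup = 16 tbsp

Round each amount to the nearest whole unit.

cornstarch: 43 g; sour cream: 70 g; heavy cream: 480 mL

Scaling factor: 16/12 = 4/3.
cornstarch: 0.25 cup × 4/3 × 128 g/cup ≈ 43 g
sour cream: (3 tbsp + 2 tsp = 11/3 tbsp) × 4/3 ÷ 16 tbsp/cup × 230 g/cup ≈ 70 g
heavy cream: (1 cup + 8 tbsp = 1.5 cup) × 4/3 × 240 mL/cup = 480 mL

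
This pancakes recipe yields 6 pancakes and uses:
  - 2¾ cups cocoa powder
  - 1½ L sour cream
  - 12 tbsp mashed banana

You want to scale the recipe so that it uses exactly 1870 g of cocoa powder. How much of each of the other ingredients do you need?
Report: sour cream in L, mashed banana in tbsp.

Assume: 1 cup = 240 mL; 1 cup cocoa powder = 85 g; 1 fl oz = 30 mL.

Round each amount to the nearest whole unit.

sour cream: 12 L; mashed banana: 96 tbsp

The original recipe has 233.75 g of cocoa powder, so the scaling factor is 1870 ÷ 233.75 = 8.
sour cream: 1.5 L × 8 = 12 L
mashed banana: 12 tbsp × 8 = 96 tbsp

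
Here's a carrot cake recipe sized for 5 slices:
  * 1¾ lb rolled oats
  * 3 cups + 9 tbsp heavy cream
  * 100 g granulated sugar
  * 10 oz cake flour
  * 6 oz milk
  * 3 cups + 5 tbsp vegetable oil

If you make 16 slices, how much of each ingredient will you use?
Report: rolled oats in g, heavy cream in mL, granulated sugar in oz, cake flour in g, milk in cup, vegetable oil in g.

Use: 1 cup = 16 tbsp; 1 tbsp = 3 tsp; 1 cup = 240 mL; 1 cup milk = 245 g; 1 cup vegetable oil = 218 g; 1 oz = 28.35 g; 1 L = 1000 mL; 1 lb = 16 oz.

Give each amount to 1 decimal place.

Scaling factor: 16/5 = 3.2.
rolled oats: 1.75 lb × 16/5 × 16 oz/lb × 28.35 g/oz ≈ 2540.2 g
heavy cream: (3 cup + 9 tbsp = 3.5625 cup) × 16/5 × 240 mL/cup = 2736.0 mL
granulated sugar: 100 g × 16/5 ÷ 28.35 g/oz ≈ 11.3 oz
cake flour: 10 oz × 16/5 × 28.35 g/oz = 907.2 g
milk: 6 oz × 16/5 × 28.35 g/oz ÷ 245 g/cup ≈ 2.2 cup
vegetable oil: (3 cup + 5 tbsp = 3.3125 cup) × 16/5 × 218 g/cup = 2310.8 g

rolled oats: 2540.2 g; heavy cream: 2736.0 mL; granulated sugar: 11.3 oz; cake flour: 907.2 g; milk: 2.2 cup; vegetable oil: 2310.8 g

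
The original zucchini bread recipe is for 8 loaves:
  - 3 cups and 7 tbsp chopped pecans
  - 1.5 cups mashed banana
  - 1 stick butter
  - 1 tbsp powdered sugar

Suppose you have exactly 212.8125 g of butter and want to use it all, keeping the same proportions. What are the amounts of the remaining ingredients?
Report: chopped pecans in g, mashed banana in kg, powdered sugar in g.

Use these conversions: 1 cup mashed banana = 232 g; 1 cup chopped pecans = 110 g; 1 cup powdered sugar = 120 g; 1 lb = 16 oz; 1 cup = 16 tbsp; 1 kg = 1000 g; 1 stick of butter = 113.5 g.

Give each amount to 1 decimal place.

The original recipe has 113.5 g of butter, so the scaling factor is 212.8125 ÷ 113.5 = 15/8 = 1.875.
chopped pecans: (3 cup + 7 tbsp = 3.4375 cup) × 15/8 × 110 g/cup ≈ 709.0 g
mashed banana: 1.5 cup × 15/8 × 232 g/cup ÷ 1000 g/kg ≈ 0.7 kg
powdered sugar: 1 tbsp × 15/8 ÷ 16 tbsp/cup × 120 g/cup ≈ 14.1 g

chopped pecans: 709.0 g; mashed banana: 0.7 kg; powdered sugar: 14.1 g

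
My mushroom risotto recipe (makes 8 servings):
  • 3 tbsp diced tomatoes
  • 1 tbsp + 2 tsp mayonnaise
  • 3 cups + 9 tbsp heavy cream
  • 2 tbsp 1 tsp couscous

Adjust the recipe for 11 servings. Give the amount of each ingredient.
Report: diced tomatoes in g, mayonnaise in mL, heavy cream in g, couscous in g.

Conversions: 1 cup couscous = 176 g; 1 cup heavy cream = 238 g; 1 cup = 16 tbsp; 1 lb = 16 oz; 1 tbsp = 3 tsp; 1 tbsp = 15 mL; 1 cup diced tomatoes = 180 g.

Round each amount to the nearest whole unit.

diced tomatoes: 46 g; mayonnaise: 34 mL; heavy cream: 1166 g; couscous: 35 g

Scaling factor: 11/8 = 1.375.
diced tomatoes: 3 tbsp × 11/8 ÷ 16 tbsp/cup × 180 g/cup ≈ 46 g
mayonnaise: (1 tbsp + 2 tsp = 5/3 tbsp) × 11/8 × 15 mL/tbsp ≈ 34 mL
heavy cream: (3 cup + 9 tbsp = 3.5625 cup) × 11/8 × 238 g/cup ≈ 1166 g
couscous: (2 tbsp + 1 tsp = 7/3 tbsp) × 11/8 ÷ 16 tbsp/cup × 176 g/cup ≈ 35 g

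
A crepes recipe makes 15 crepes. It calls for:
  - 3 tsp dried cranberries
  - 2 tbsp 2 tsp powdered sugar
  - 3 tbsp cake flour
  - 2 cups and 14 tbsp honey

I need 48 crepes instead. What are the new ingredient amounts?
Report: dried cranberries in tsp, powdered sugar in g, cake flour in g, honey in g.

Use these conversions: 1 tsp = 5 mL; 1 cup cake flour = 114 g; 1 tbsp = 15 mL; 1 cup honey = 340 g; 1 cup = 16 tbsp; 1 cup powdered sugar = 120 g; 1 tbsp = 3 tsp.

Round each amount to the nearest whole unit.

dried cranberries: 10 tsp; powdered sugar: 64 g; cake flour: 68 g; honey: 3128 g

Scaling factor: 48/15 = 16/5 = 3.2.
dried cranberries: 3 tsp × 16/5 ≈ 10 tsp
powdered sugar: (2 tbsp + 2 tsp = 8/3 tbsp) × 16/5 ÷ 16 tbsp/cup × 120 g/cup = 64 g
cake flour: 3 tbsp × 16/5 ÷ 16 tbsp/cup × 114 g/cup ≈ 68 g
honey: (2 cup + 14 tbsp = 2.875 cup) × 16/5 × 340 g/cup = 3128 g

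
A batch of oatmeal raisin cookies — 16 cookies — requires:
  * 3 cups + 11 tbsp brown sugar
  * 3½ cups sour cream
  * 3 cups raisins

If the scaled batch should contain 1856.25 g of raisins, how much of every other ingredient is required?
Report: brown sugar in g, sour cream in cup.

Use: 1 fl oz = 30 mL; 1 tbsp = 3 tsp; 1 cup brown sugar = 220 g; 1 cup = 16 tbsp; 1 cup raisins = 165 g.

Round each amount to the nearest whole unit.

The original recipe has 495 g of raisins, so the scaling factor is 1856.25 ÷ 495 = 15/4 = 3.75.
brown sugar: (3 cup + 11 tbsp = 3.6875 cup) × 15/4 × 220 g/cup ≈ 3042 g
sour cream: 3.5 cup × 15/4 ≈ 13 cup

brown sugar: 3042 g; sour cream: 13 cup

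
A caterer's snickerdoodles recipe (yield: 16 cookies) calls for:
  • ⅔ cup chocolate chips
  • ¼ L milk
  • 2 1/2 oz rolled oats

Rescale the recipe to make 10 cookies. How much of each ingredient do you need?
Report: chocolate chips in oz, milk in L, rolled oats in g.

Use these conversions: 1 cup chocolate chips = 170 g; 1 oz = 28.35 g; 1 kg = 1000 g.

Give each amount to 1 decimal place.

chocolate chips: 2.5 oz; milk: 0.2 L; rolled oats: 44.3 g

Scaling factor: 10/16 = 5/8 = 0.625.
chocolate chips: 2/3 cup × 5/8 × 170 g/cup ÷ 28.35 g/oz ≈ 2.5 oz
milk: 0.25 L × 5/8 ≈ 0.2 L
rolled oats: 2.5 oz × 5/8 × 28.35 g/oz ≈ 44.3 g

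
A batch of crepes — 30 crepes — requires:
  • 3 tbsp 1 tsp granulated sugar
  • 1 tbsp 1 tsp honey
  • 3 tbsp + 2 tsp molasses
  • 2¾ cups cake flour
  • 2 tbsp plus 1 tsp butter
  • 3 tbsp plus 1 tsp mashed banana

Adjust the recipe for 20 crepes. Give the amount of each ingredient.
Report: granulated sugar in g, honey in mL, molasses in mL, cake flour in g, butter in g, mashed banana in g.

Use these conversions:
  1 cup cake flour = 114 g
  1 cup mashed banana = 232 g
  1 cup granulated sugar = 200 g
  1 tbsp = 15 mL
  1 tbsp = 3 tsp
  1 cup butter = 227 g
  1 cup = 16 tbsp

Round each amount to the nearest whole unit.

granulated sugar: 28 g; honey: 13 mL; molasses: 37 mL; cake flour: 209 g; butter: 22 g; mashed banana: 32 g

Scaling factor: 20/30 = 2/3.
granulated sugar: (3 tbsp + 1 tsp = 10/3 tbsp) × 2/3 ÷ 16 tbsp/cup × 200 g/cup ≈ 28 g
honey: (1 tbsp + 1 tsp = 4/3 tbsp) × 2/3 × 15 mL/tbsp ≈ 13 mL
molasses: (3 tbsp + 2 tsp = 11/3 tbsp) × 2/3 × 15 mL/tbsp ≈ 37 mL
cake flour: 2.75 cup × 2/3 × 114 g/cup = 209 g
butter: (2 tbsp + 1 tsp = 7/3 tbsp) × 2/3 ÷ 16 tbsp/cup × 227 g/cup ≈ 22 g
mashed banana: (3 tbsp + 1 tsp = 10/3 tbsp) × 2/3 ÷ 16 tbsp/cup × 232 g/cup ≈ 32 g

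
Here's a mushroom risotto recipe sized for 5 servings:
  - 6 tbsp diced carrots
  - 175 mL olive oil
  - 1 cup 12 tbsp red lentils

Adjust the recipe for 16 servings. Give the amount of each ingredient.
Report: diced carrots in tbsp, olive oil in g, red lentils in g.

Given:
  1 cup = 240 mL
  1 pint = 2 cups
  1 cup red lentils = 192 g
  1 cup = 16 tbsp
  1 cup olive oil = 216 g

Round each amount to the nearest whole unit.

Scaling factor: 16/5 = 3.2.
diced carrots: 6 tbsp × 16/5 ≈ 19 tbsp
olive oil: 175 mL × 16/5 ÷ 240 mL/cup × 216 g/cup = 504 g
red lentils: (1 cup + 12 tbsp = 1.75 cup) × 16/5 × 192 g/cup ≈ 1075 g

diced carrots: 19 tbsp; olive oil: 504 g; red lentils: 1075 g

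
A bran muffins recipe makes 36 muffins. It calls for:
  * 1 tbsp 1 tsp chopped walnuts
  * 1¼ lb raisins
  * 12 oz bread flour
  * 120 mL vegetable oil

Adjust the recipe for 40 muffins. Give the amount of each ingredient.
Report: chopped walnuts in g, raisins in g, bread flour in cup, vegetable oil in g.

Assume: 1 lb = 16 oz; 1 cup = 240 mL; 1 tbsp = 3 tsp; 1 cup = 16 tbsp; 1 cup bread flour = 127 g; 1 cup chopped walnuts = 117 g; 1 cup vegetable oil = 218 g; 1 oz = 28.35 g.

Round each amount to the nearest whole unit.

chopped walnuts: 11 g; raisins: 630 g; bread flour: 3 cup; vegetable oil: 121 g

Scaling factor: 40/36 = 10/9.
chopped walnuts: (1 tbsp + 1 tsp = 4/3 tbsp) × 10/9 ÷ 16 tbsp/cup × 117 g/cup ≈ 11 g
raisins: 1.25 lb × 10/9 × 16 oz/lb × 28.35 g/oz = 630 g
bread flour: 12 oz × 10/9 × 28.35 g/oz ÷ 127 g/cup ≈ 3 cup
vegetable oil: 120 mL × 10/9 ÷ 240 mL/cup × 218 g/cup ≈ 121 g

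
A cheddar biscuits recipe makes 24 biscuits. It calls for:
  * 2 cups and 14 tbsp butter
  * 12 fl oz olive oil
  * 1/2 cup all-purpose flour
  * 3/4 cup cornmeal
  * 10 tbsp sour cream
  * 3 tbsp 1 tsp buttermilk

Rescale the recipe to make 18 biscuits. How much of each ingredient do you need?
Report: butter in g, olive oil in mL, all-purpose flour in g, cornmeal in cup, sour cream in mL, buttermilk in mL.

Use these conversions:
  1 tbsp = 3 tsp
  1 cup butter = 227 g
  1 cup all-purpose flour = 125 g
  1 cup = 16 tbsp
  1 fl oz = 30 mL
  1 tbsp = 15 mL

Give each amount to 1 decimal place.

butter: 489.5 g; olive oil: 270.0 mL; all-purpose flour: 46.9 g; cornmeal: 0.6 cup; sour cream: 112.5 mL; buttermilk: 37.5 mL

Scaling factor: 18/24 = 3/4 = 0.75.
butter: (2 cup + 14 tbsp = 2.875 cup) × 3/4 × 227 g/cup ≈ 489.5 g
olive oil: 12 fl oz × 3/4 × 30 mL/fl oz = 270.0 mL
all-purpose flour: 0.5 cup × 3/4 × 125 g/cup ≈ 46.9 g
cornmeal: 0.75 cup × 3/4 ≈ 0.6 cup
sour cream: 10 tbsp × 3/4 × 15 mL/tbsp = 112.5 mL
buttermilk: (3 tbsp + 1 tsp = 10/3 tbsp) × 3/4 × 15 mL/tbsp = 37.5 mL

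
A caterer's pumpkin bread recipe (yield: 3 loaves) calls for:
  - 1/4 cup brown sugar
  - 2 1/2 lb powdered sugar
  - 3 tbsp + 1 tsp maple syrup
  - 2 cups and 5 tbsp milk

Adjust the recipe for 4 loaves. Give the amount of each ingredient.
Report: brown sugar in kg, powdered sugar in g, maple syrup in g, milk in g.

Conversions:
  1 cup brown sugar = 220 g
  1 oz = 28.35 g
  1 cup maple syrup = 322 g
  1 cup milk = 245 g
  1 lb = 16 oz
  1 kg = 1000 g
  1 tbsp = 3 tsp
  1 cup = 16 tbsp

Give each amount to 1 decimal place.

Scaling factor: 4/3.
brown sugar: 0.25 cup × 4/3 × 220 g/cup ÷ 1000 g/kg ≈ 0.1 kg
powdered sugar: 2.5 lb × 4/3 × 16 oz/lb × 28.35 g/oz = 1512.0 g
maple syrup: (3 tbsp + 1 tsp = 10/3 tbsp) × 4/3 ÷ 16 tbsp/cup × 322 g/cup ≈ 89.4 g
milk: (2 cup + 5 tbsp = 2.3125 cup) × 4/3 × 245 g/cup ≈ 755.4 g

brown sugar: 0.1 kg; powdered sugar: 1512.0 g; maple syrup: 89.4 g; milk: 755.4 g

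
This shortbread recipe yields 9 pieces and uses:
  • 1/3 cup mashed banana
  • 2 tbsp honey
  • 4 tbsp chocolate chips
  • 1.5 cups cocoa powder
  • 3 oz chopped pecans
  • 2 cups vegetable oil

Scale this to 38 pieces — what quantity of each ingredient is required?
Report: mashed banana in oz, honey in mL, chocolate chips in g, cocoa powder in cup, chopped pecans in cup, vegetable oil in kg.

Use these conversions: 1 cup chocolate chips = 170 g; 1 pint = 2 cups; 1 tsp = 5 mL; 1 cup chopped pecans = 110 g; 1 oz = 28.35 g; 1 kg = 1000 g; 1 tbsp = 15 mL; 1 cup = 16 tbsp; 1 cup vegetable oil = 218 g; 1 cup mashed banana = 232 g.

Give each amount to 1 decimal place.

Scaling factor: 38/9.
mashed banana: 1/3 cup × 38/9 × 232 g/cup ÷ 28.35 g/oz ≈ 11.5 oz
honey: 2 tbsp × 38/9 × 15 mL/tbsp ≈ 126.7 mL
chocolate chips: 4 tbsp × 38/9 ÷ 16 tbsp/cup × 170 g/cup ≈ 179.4 g
cocoa powder: 1.5 cup × 38/9 ≈ 6.3 cup
chopped pecans: 3 oz × 38/9 × 28.35 g/oz ÷ 110 g/cup ≈ 3.3 cup
vegetable oil: 2 cup × 38/9 × 218 g/cup ÷ 1000 g/kg ≈ 1.8 kg

mashed banana: 11.5 oz; honey: 126.7 mL; chocolate chips: 179.4 g; cocoa powder: 6.3 cup; chopped pecans: 3.3 cup; vegetable oil: 1.8 kg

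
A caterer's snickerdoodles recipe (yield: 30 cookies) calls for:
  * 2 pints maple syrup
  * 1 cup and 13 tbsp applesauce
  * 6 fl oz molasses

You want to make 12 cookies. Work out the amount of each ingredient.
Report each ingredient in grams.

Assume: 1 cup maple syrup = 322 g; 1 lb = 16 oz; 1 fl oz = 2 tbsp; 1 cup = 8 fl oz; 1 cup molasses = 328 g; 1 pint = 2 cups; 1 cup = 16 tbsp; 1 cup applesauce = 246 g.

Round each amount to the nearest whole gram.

maple syrup: 515 g; applesauce: 178 g; molasses: 98 g

Scaling factor: 12/30 = 2/5 = 0.4.
maple syrup: 2 pint × 2/5 × 2 cup/pint × 322 g/cup ≈ 515 g
applesauce: (1 cup + 13 tbsp = 1.8125 cup) × 2/5 × 246 g/cup ≈ 178 g
molasses: 6 fl oz × 2/5 ÷ 8 fl oz/cup × 328 g/cup ≈ 98 g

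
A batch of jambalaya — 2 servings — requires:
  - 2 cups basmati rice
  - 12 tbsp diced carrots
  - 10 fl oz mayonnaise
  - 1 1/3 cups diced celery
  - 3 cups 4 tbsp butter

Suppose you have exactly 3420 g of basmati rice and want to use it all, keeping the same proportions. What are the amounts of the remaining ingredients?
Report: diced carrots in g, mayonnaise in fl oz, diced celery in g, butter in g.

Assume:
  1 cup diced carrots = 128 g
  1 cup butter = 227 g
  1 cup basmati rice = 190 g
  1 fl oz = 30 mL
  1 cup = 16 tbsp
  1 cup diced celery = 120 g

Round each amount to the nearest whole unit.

diced carrots: 864 g; mayonnaise: 90 fl oz; diced celery: 1440 g; butter: 6640 g

The original recipe has 380 g of basmati rice, so the scaling factor is 3420 ÷ 380 = 9.
diced carrots: 12 tbsp × 9 ÷ 16 tbsp/cup × 128 g/cup = 864 g
mayonnaise: 10 fl oz × 9 = 90 fl oz
diced celery: 4/3 cup × 9 × 120 g/cup = 1440 g
butter: (3 cup + 4 tbsp = 3.25 cup) × 9 × 227 g/cup ≈ 6640 g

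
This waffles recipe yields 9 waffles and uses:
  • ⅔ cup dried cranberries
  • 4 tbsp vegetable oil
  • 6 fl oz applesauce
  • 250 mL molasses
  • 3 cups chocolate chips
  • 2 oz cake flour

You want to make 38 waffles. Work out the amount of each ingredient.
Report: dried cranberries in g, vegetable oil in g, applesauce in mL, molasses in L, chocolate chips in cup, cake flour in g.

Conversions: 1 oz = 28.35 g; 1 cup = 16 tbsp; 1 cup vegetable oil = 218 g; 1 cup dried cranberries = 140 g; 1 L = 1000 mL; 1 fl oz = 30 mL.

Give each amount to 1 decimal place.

dried cranberries: 394.1 g; vegetable oil: 230.1 g; applesauce: 760.0 mL; molasses: 1.1 L; chocolate chips: 12.7 cup; cake flour: 239.4 g

Scaling factor: 38/9.
dried cranberries: 2/3 cup × 38/9 × 140 g/cup ≈ 394.1 g
vegetable oil: 4 tbsp × 38/9 ÷ 16 tbsp/cup × 218 g/cup ≈ 230.1 g
applesauce: 6 fl oz × 38/9 × 30 mL/fl oz = 760.0 mL
molasses: 250 mL × 38/9 ÷ 1000 mL/L ≈ 1.1 L
chocolate chips: 3 cup × 38/9 ≈ 12.7 cup
cake flour: 2 oz × 38/9 × 28.35 g/oz = 239.4 g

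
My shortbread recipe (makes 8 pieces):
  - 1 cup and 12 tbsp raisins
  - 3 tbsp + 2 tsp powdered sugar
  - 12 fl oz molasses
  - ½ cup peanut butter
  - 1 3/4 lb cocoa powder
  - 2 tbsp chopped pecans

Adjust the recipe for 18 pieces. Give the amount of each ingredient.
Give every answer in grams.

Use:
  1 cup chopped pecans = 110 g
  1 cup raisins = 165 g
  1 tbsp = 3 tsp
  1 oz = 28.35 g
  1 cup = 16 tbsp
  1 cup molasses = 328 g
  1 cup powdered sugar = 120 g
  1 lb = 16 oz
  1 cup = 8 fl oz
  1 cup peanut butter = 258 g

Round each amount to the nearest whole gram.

raisins: 650 g; powdered sugar: 62 g; molasses: 1107 g; peanut butter: 290 g; cocoa powder: 1786 g; chopped pecans: 31 g

Scaling factor: 18/8 = 9/4 = 2.25.
raisins: (1 cup + 12 tbsp = 1.75 cup) × 9/4 × 165 g/cup ≈ 650 g
powdered sugar: (3 tbsp + 2 tsp = 11/3 tbsp) × 9/4 ÷ 16 tbsp/cup × 120 g/cup ≈ 62 g
molasses: 12 fl oz × 9/4 ÷ 8 fl oz/cup × 328 g/cup = 1107 g
peanut butter: 0.5 cup × 9/4 × 258 g/cup ≈ 290 g
cocoa powder: 1.75 lb × 9/4 × 16 oz/lb × 28.35 g/oz ≈ 1786 g
chopped pecans: 2 tbsp × 9/4 ÷ 16 tbsp/cup × 110 g/cup ≈ 31 g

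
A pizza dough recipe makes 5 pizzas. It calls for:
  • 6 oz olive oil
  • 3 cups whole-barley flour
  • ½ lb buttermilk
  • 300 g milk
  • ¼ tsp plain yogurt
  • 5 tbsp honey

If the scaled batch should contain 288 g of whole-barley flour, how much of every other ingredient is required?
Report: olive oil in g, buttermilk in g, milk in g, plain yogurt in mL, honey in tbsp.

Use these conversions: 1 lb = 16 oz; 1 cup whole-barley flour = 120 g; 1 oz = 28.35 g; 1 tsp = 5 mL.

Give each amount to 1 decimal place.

The original recipe has 360 g of whole-barley flour, so the scaling factor is 288 ÷ 360 = 4/5 = 0.8.
olive oil: 6 oz × 4/5 × 28.35 g/oz ≈ 136.1 g
buttermilk: 0.5 lb × 4/5 × 16 oz/lb × 28.35 g/oz ≈ 181.4 g
milk: 300 g × 4/5 = 240.0 g
plain yogurt: 0.25 tsp × 4/5 × 5 mL/tsp = 1.0 mL
honey: 5 tbsp × 4/5 = 4.0 tbsp

olive oil: 136.1 g; buttermilk: 181.4 g; milk: 240.0 g; plain yogurt: 1.0 mL; honey: 4.0 tbsp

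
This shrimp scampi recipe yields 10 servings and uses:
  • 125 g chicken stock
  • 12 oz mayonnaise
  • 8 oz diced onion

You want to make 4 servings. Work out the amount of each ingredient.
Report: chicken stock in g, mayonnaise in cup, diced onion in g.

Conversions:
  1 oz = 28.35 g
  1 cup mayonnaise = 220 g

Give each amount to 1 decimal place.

Scaling factor: 4/10 = 2/5 = 0.4.
chicken stock: 125 g × 2/5 = 50.0 g
mayonnaise: 12 oz × 2/5 × 28.35 g/oz ÷ 220 g/cup ≈ 0.6 cup
diced onion: 8 oz × 2/5 × 28.35 g/oz ≈ 90.7 g

chicken stock: 50.0 g; mayonnaise: 0.6 cup; diced onion: 90.7 g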